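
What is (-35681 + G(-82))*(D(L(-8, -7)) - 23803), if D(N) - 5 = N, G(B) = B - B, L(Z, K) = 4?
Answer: 848993714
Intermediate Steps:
G(B) = 0
D(N) = 5 + N
(-35681 + G(-82))*(D(L(-8, -7)) - 23803) = (-35681 + 0)*((5 + 4) - 23803) = -35681*(9 - 23803) = -35681*(-23794) = 848993714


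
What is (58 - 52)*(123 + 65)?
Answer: 1128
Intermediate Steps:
(58 - 52)*(123 + 65) = 6*188 = 1128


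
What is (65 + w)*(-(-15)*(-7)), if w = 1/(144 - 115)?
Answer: -198030/29 ≈ -6828.6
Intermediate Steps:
w = 1/29 ≈ 0.034483
(65 + w)*(-(-15)*(-7)) = (65 + 1/29)*(-(-15)*(-7)) = 1886*(-15*7)/29 = (1886/29)*(-105) = -198030/29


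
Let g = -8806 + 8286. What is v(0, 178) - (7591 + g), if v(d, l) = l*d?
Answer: -7071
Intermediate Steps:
v(d, l) = d*l
g = -520
v(0, 178) - (7591 + g) = 0*178 - (7591 - 520) = 0 - 1*7071 = 0 - 7071 = -7071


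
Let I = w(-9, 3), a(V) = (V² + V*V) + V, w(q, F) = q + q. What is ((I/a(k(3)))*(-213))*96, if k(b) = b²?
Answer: 40896/19 ≈ 2152.4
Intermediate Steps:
w(q, F) = 2*q
a(V) = V + 2*V² (a(V) = (V² + V²) + V = 2*V² + V = V + 2*V²)
I = -18 (I = 2*(-9) = -18)
((I/a(k(3)))*(-213))*96 = (-18*1/(9*(1 + 2*3²))*(-213))*96 = (-18*1/(9*(1 + 2*9))*(-213))*96 = (-18*1/(9*(1 + 18))*(-213))*96 = (-18/(9*19)*(-213))*96 = (-18/171*(-213))*96 = (-18*1/171*(-213))*96 = -2/19*(-213)*96 = (426/19)*96 = 40896/19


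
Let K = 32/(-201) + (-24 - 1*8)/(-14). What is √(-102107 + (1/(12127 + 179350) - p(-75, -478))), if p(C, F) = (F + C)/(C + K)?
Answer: I*√232895793724548716143569/1510208557 ≈ 319.55*I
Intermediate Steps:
K = 2992/1407 (K = 32*(-1/201) + (-24 - 8)*(-1/14) = -32/201 - 32*(-1/14) = -32/201 + 16/7 = 2992/1407 ≈ 2.1265)
p(C, F) = (C + F)/(2992/1407 + C) (p(C, F) = (F + C)/(C + 2992/1407) = (C + F)/(2992/1407 + C))
√(-102107 + (1/(12127 + 179350) - p(-75, -478))) = √(-102107 + (1/(12127 + 179350) - 1407*(-75 - 478)/(2992 + 1407*(-75)))) = √(-102107 + (1/191477 - 1407*(-553)/(2992 - 105525))) = √(-102107 + (1/191477 - 1407*(-553)/(-102533))) = √(-102107 + (1/191477 - 1407*(-1)*(-553)/102533)) = √(-102107 + (1/191477 - 1*778071/102533)) = √(-102107 + (1/191477 - 778071/102533)) = √(-102107 - 148982598334/19632711241) = √(-2004786229283121/19632711241) = I*√232895793724548716143569/1510208557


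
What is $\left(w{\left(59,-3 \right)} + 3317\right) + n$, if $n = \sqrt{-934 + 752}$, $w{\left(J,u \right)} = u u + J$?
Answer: $3385 + i \sqrt{182} \approx 3385.0 + 13.491 i$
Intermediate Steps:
$w{\left(J,u \right)} = J + u^{2}$ ($w{\left(J,u \right)} = u^{2} + J = J + u^{2}$)
$n = i \sqrt{182}$ ($n = \sqrt{-182} = i \sqrt{182} \approx 13.491 i$)
$\left(w{\left(59,-3 \right)} + 3317\right) + n = \left(\left(59 + \left(-3\right)^{2}\right) + 3317\right) + i \sqrt{182} = \left(\left(59 + 9\right) + 3317\right) + i \sqrt{182} = \left(68 + 3317\right) + i \sqrt{182} = 3385 + i \sqrt{182}$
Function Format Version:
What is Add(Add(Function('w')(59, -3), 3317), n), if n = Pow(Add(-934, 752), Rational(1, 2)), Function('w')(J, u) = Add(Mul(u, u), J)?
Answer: Add(3385, Mul(I, Pow(182, Rational(1, 2)))) ≈ Add(3385.0, Mul(13.491, I))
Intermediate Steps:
Function('w')(J, u) = Add(J, Pow(u, 2)) (Function('w')(J, u) = Add(Pow(u, 2), J) = Add(J, Pow(u, 2)))
n = Mul(I, Pow(182, Rational(1, 2))) (n = Pow(-182, Rational(1, 2)) = Mul(I, Pow(182, Rational(1, 2))) ≈ Mul(13.491, I))
Add(Add(Function('w')(59, -3), 3317), n) = Add(Add(Add(59, Pow(-3, 2)), 3317), Mul(I, Pow(182, Rational(1, 2)))) = Add(Add(Add(59, 9), 3317), Mul(I, Pow(182, Rational(1, 2)))) = Add(Add(68, 3317), Mul(I, Pow(182, Rational(1, 2)))) = Add(3385, Mul(I, Pow(182, Rational(1, 2))))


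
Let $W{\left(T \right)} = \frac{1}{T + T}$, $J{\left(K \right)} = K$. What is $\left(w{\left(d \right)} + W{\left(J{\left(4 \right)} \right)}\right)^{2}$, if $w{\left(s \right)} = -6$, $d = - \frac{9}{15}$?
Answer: $\frac{2209}{64} \approx 34.516$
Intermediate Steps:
$d = - \frac{3}{5}$ ($d = \left(-9\right) \frac{1}{15} = - \frac{3}{5} \approx -0.6$)
$W{\left(T \right)} = \frac{1}{2 T}$
$\left(w{\left(d \right)} + W{\left(J{\left(4 \right)} \right)}\right)^{2} = \left(-6 + \frac{1}{2 \cdot 4}\right)^{2} = \left(-6 + \frac{1}{2} \cdot \frac{1}{4}\right)^{2} = \left(-6 + \frac{1}{8}\right)^{2} = \left(- \frac{47}{8}\right)^{2} = \frac{2209}{64}$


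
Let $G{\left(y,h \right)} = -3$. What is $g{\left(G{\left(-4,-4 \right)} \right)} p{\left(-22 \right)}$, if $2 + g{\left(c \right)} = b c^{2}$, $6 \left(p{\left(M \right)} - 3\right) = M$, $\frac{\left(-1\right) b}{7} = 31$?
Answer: $\frac{3910}{3} \approx 1303.3$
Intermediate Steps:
$b = -217$ ($b = \left(-7\right) 31 = -217$)
$p{\left(M \right)} = 3 + \frac{M}{6}$
$g{\left(c \right)} = -2 - 217 c^{2}$
$g{\left(G{\left(-4,-4 \right)} \right)} p{\left(-22 \right)} = \left(-2 - 217 \left(-3\right)^{2}\right) \left(3 + \frac{1}{6} \left(-22\right)\right) = \left(-2 - 1953\right) \left(3 - \frac{11}{3}\right) = \left(-2 - 1953\right) \left(- \frac{2}{3}\right) = \left(-1955\right) \left(- \frac{2}{3}\right) = \frac{3910}{3}$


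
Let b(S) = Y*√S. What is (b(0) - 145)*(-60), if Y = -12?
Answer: 8700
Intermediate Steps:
b(S) = -12*√S
(b(0) - 145)*(-60) = (-12*√0 - 145)*(-60) = (-12*0 - 145)*(-60) = (0 - 145)*(-60) = -145*(-60) = 8700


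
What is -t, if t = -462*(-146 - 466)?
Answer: -282744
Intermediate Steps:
t = 282744 (t = -462*(-612) = 282744)
-t = -1*282744 = -282744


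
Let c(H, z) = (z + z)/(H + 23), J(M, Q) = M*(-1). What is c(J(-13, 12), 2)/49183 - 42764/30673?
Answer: -18929325635/13577311431 ≈ -1.3942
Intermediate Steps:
J(M, Q) = -M
c(H, z) = 2*z/(23 + H) (c(H, z) = (2*z)/(23 + H) = 2*z/(23 + H))
c(J(-13, 12), 2)/49183 - 42764/30673 = (2*2/(23 - 1*(-13)))/49183 - 42764/30673 = (2*2/(23 + 13))*(1/49183) - 42764*1/30673 = (2*2/36)*(1/49183) - 42764/30673 = (2*2*(1/36))*(1/49183) - 42764/30673 = (⅑)*(1/49183) - 42764/30673 = 1/442647 - 42764/30673 = -18929325635/13577311431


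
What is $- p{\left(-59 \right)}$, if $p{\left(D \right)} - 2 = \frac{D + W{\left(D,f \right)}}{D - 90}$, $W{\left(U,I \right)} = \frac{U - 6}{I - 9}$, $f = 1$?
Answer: $- \frac{2791}{1192} \approx -2.3414$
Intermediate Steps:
$W{\left(U,I \right)} = \frac{-6 + U}{-9 + I}$
$p{\left(D \right)} = 2 + \frac{\frac{3}{4} + \frac{7 D}{8}}{-90 + D}$ ($p{\left(D \right)} = 2 + \frac{D + \frac{-6 + D}{-9 + 1}}{D - 90} = 2 + \frac{D + \frac{-6 + D}{-8}}{-90 + D} = 2 + \frac{D - \frac{-6 + D}{8}}{-90 + D} = 2 + \frac{D - \left(- \frac{3}{4} + \frac{D}{8}\right)}{-90 + D} = 2 + \frac{\frac{3}{4} + \frac{7 D}{8}}{-90 + D}$)
$- p{\left(-59 \right)} = - \frac{-1434 + 23 \left(-59\right)}{8 \left(-90 - 59\right)} = - \frac{-1434 - 1357}{8 \left(-149\right)} = - \frac{\left(-1\right) \left(-2791\right)}{8 \cdot 149} = \left(-1\right) \frac{2791}{1192} = - \frac{2791}{1192}$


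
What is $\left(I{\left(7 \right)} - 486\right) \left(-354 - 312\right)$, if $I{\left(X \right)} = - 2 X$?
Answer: $333000$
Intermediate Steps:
$\left(I{\left(7 \right)} - 486\right) \left(-354 - 312\right) = \left(\left(-2\right) 7 - 486\right) \left(-354 - 312\right) = \left(-14 - 486\right) \left(-666\right) = \left(-500\right) \left(-666\right) = 333000$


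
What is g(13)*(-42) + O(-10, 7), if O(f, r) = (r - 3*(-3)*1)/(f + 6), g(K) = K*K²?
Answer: -92278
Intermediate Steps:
g(K) = K³
O(f, r) = (9 + r)/(6 + f) (O(f, r) = (r + 9*1)/(6 + f) = (r + 9)/(6 + f) = (9 + r)/(6 + f))
g(13)*(-42) + O(-10, 7) = 13³*(-42) + (9 + 7)/(6 - 10) = 2197*(-42) + 16/(-4) = -92274 - ¼*16 = -92274 - 4 = -92278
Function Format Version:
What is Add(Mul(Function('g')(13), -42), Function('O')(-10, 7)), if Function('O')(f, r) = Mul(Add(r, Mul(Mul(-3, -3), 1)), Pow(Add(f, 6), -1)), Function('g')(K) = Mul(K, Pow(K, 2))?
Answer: -92278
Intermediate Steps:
Function('g')(K) = Pow(K, 3)
Function('O')(f, r) = Mul(Pow(Add(6, f), -1), Add(9, r)) (Function('O')(f, r) = Mul(Add(r, Mul(9, 1)), Pow(Add(6, f), -1)) = Mul(Add(r, 9), Pow(Add(6, f), -1)) = Mul(Add(9, r), Pow(Add(6, f), -1)) = Mul(Pow(Add(6, f), -1), Add(9, r)))
Add(Mul(Function('g')(13), -42), Function('O')(-10, 7)) = Add(Mul(Pow(13, 3), -42), Mul(Pow(Add(6, -10), -1), Add(9, 7))) = Add(Mul(2197, -42), Mul(Pow(-4, -1), 16)) = Add(-92274, Mul(Rational(-1, 4), 16)) = Add(-92274, -4) = -92278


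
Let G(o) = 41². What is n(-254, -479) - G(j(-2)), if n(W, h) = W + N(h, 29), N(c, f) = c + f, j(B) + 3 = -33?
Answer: -2385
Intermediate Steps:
j(B) = -36 (j(B) = -3 - 33 = -36)
G(o) = 1681
n(W, h) = 29 + W + h (n(W, h) = W + (h + 29) = W + (29 + h) = 29 + W + h)
n(-254, -479) - G(j(-2)) = (29 - 254 - 479) - 1*1681 = -704 - 1681 = -2385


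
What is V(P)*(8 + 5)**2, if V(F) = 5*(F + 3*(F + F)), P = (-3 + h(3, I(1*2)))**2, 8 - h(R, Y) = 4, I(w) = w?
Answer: 5915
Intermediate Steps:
h(R, Y) = 4 (h(R, Y) = 8 - 1*4 = 8 - 4 = 4)
P = 1 (P = (-3 + 4)**2 = 1**2 = 1)
V(F) = 35*F (V(F) = 5*(F + 3*(2*F)) = 5*(F + 6*F) = 5*(7*F) = 35*F)
V(P)*(8 + 5)**2 = (35*1)*(8 + 5)**2 = 35*13**2 = 35*169 = 5915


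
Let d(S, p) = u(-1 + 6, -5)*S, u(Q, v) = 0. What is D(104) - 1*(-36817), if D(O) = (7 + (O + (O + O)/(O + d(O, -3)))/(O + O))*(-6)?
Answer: 1912141/52 ≈ 36772.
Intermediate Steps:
d(S, p) = 0 (d(S, p) = 0*S = 0)
D(O) = -42 - 3*(2 + O)/O (D(O) = (7 + (O + (O + O)/(O + 0))/(O + O))*(-6) = (7 + (O + (2*O)/O)/((2*O)))*(-6) = (7 + (O + 2)*(1/(2*O)))*(-6) = (7 + (2 + O)*(1/(2*O)))*(-6) = (7 + (2 + O)/(2*O))*(-6) = -42 - 3*(2 + O)/O)
D(104) - 1*(-36817) = (-45 - 6/104) - 1*(-36817) = (-45 - 6*1/104) + 36817 = (-45 - 3/52) + 36817 = -2343/52 + 36817 = 1912141/52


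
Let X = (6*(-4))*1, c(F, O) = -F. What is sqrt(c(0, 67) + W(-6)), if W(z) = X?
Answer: 2*I*sqrt(6) ≈ 4.899*I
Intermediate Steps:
X = -24 (X = -24*1 = -24)
W(z) = -24
sqrt(c(0, 67) + W(-6)) = sqrt(-1*0 - 24) = sqrt(0 - 24) = sqrt(-24) = 2*I*sqrt(6)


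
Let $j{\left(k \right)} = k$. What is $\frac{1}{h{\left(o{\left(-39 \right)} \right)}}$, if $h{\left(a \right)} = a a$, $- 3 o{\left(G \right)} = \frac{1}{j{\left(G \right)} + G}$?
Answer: $54756$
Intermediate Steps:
$o{\left(G \right)} = - \frac{1}{6 G}$ ($o{\left(G \right)} = - \frac{1}{3 \left(G + G\right)} = - \frac{1}{3 \cdot 2 G} = - \frac{\frac{1}{2} \frac{1}{G}}{3} = - \frac{1}{6 G}$)
$h{\left(a \right)} = a^{2}$
$\frac{1}{h{\left(o{\left(-39 \right)} \right)}} = \frac{1}{\left(- \frac{1}{6 \left(-39\right)}\right)^{2}} = \frac{1}{\left(\left(- \frac{1}{6}\right) \left(- \frac{1}{39}\right)\right)^{2}} = \frac{1}{\left(\frac{1}{234}\right)^{2}} = \frac{1}{\frac{1}{54756}} = 54756$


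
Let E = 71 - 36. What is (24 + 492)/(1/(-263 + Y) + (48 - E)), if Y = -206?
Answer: 20167/508 ≈ 39.699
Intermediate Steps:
E = 35
(24 + 492)/(1/(-263 + Y) + (48 - E)) = (24 + 492)/(1/(-263 - 206) + (48 - 1*35)) = 516/(1/(-469) + (48 - 35)) = 516/(-1/469 + 13) = 516/(6096/469) = 516*(469/6096) = 20167/508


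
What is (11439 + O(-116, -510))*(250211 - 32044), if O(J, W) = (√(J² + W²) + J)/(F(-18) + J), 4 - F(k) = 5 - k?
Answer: 336932969627/135 - 436334*√68389/135 ≈ 2.4950e+9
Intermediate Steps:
F(k) = -1 + k (F(k) = 4 - (5 - k) = 4 + (-5 + k) = -1 + k)
O(J, W) = (J + √(J² + W²))/(-19 + J) (O(J, W) = (√(J² + W²) + J)/((-1 - 18) + J) = (J + √(J² + W²))/(-19 + J))
(11439 + O(-116, -510))*(250211 - 32044) = (11439 + (-116 + √((-116)² + (-510)²))/(-19 - 116))*(250211 - 32044) = (11439 + (-116 + √(13456 + 260100))/(-135))*218167 = (11439 - (-116 + √273556)/135)*218167 = (11439 - (-116 + 2*√68389)/135)*218167 = (11439 + (116/135 - 2*√68389/135))*218167 = (1544381/135 - 2*√68389/135)*218167 = 336932969627/135 - 436334*√68389/135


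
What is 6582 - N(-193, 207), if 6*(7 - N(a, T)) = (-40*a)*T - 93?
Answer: 545799/2 ≈ 2.7290e+5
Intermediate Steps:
N(a, T) = 45/2 + 20*T*a/3 (N(a, T) = 7 - ((-40*a)*T - 93)/6 = 7 - (-40*T*a - 93)/6 = 7 - (-93 - 40*T*a)/6 = 7 + (31/2 + 20*T*a/3) = 45/2 + 20*T*a/3)
6582 - N(-193, 207) = 6582 - (45/2 + (20/3)*207*(-193)) = 6582 - (45/2 - 266340) = 6582 - 1*(-532635/2) = 6582 + 532635/2 = 545799/2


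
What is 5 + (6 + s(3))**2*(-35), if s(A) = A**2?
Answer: -7870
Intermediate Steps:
5 + (6 + s(3))**2*(-35) = 5 + (6 + 3**2)**2*(-35) = 5 + (6 + 9)**2*(-35) = 5 + 15**2*(-35) = 5 + 225*(-35) = 5 - 7875 = -7870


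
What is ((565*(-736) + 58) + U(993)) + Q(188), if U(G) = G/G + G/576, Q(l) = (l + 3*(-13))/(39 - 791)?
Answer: -3751993975/9024 ≈ -4.1578e+5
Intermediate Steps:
Q(l) = 39/752 - l/752 (Q(l) = (l - 39)/(-752) = (-39 + l)*(-1/752) = 39/752 - l/752)
U(G) = 1 + G/576 (U(G) = 1 + G*(1/576) = 1 + G/576)
((565*(-736) + 58) + U(993)) + Q(188) = ((565*(-736) + 58) + (1 + (1/576)*993)) + (39/752 - 1/752*188) = ((-415840 + 58) + (1 + 331/192)) + (39/752 - 1/4) = (-415782 + 523/192) - 149/752 = -79829621/192 - 149/752 = -3751993975/9024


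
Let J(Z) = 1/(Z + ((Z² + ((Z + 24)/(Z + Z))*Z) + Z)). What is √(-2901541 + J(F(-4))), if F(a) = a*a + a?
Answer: 5*I*√4015268490/186 ≈ 1703.4*I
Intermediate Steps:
F(a) = a + a² (F(a) = a² + a = a + a²)
J(Z) = 1/(12 + Z² + 5*Z/2) (J(Z) = 1/(Z + ((Z² + ((24 + Z)/((2*Z)))*Z) + Z)) = 1/(Z + ((Z² + ((24 + Z)*(1/(2*Z)))*Z) + Z)) = 1/(Z + ((Z² + ((24 + Z)/(2*Z))*Z) + Z)) = 1/(Z + ((Z² + (12 + Z/2)) + Z)) = 1/(Z + ((12 + Z² + Z/2) + Z)) = 1/(Z + (12 + Z² + 3*Z/2)) = 1/(12 + Z² + 5*Z/2))
√(-2901541 + J(F(-4))) = √(-2901541 + 2/(24 + 2*(-4*(1 - 4))² + 5*(-4*(1 - 4)))) = √(-2901541 + 2/(24 + 2*(-4*(-3))² + 5*(-4*(-3)))) = √(-2901541 + 2/(24 + 2*12² + 5*12)) = √(-2901541 + 2/(24 + 2*144 + 60)) = √(-2901541 + 2/(24 + 288 + 60)) = √(-2901541 + 2/372) = √(-2901541 + 2*(1/372)) = √(-2901541 + 1/186) = √(-539686625/186) = 5*I*√4015268490/186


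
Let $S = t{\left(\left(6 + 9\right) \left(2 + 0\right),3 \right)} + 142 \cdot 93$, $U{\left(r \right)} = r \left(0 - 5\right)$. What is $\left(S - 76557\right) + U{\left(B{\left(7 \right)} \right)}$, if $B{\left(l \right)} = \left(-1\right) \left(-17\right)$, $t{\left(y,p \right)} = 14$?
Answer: $-63422$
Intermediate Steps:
$B{\left(l \right)} = 17$
$U{\left(r \right)} = - 5 r$ ($U{\left(r \right)} = r \left(-5\right) = - 5 r$)
$S = 13220$ ($S = 14 + 142 \cdot 93 = 14 + 13206 = 13220$)
$\left(S - 76557\right) + U{\left(B{\left(7 \right)} \right)} = \left(13220 - 76557\right) - 85 = -63337 - 85 = -63422$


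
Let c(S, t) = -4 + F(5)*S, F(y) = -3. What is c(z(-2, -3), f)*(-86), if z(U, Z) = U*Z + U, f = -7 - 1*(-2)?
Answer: 1376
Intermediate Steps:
f = -5 (f = -7 + 2 = -5)
z(U, Z) = U + U*Z
c(S, t) = -4 - 3*S
c(z(-2, -3), f)*(-86) = (-4 - (-6)*(1 - 3))*(-86) = (-4 - (-6)*(-2))*(-86) = (-4 - 3*4)*(-86) = (-4 - 12)*(-86) = -16*(-86) = 1376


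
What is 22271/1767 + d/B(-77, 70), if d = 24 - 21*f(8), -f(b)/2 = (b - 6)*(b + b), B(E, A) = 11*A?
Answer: 9782963/680295 ≈ 14.380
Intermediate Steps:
f(b) = -4*b*(-6 + b) (f(b) = -2*(b - 6)*(b + b) = -2*(-6 + b)*2*b = -4*b*(-6 + b))
d = 1368 (d = 24 - 84*8*(6 - 1*8) = 24 - 84*8*(6 - 8) = 24 - 84*8*(-2) = 24 - 21*(-64) = 24 + 1344 = 1368)
22271/1767 + d/B(-77, 70) = 22271/1767 + 1368/((11*70)) = 22271*(1/1767) + 1368/770 = 22271/1767 + 1368*(1/770) = 22271/1767 + 684/385 = 9782963/680295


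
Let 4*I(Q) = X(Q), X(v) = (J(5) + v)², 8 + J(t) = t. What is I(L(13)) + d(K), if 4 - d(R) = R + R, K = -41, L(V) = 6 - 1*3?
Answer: 86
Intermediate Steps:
L(V) = 3 (L(V) = 6 - 3 = 3)
J(t) = -8 + t
X(v) = (-3 + v)² (X(v) = ((-8 + 5) + v)² = (-3 + v)²)
d(R) = 4 - 2*R (d(R) = 4 - (R + R) = 4 - 2*R)
I(Q) = (-3 + Q)²/4
I(L(13)) + d(K) = (-3 + 3)²/4 + (4 - 2*(-41)) = (¼)*0² + (4 + 82) = (¼)*0 + 86 = 0 + 86 = 86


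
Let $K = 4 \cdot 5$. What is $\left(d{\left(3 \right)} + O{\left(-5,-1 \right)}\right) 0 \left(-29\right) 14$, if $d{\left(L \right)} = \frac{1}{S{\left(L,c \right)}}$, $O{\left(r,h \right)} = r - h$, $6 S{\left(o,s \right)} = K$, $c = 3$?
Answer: $0$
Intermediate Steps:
$K = 20$
$S{\left(o,s \right)} = \frac{10}{3}$ ($S{\left(o,s \right)} = \frac{1}{6} \cdot 20 = \frac{10}{3}$)
$d{\left(L \right)} = \frac{3}{10}$ ($d{\left(L \right)} = \frac{1}{\frac{10}{3}} = \frac{3}{10}$)
$\left(d{\left(3 \right)} + O{\left(-5,-1 \right)}\right) 0 \left(-29\right) 14 = \left(\frac{3}{10} - 4\right) 0 \left(-29\right) 14 = \left(- \frac{37}{10}\right) 0 \left(-29\right) 14 = 0 \left(-29\right) 14 = 0 \cdot 14 = 0$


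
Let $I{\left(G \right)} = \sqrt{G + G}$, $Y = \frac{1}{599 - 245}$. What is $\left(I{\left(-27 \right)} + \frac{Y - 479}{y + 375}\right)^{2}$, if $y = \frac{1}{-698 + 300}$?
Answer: $\frac{\left(-33743435 + 79251219 i \sqrt{6}\right)^{2}}{697861745887329} \approx -52.368 - 18.773 i$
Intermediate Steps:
$y = - \frac{1}{398}$ ($y = \frac{1}{-398} = - \frac{1}{398} \approx -0.0025126$)
$Y = \frac{1}{354} \approx 0.0028249$
$I{\left(G \right)} = \sqrt{2} \sqrt{G}$ ($I{\left(G \right)} = \sqrt{2 G} = \sqrt{2} \sqrt{G}$)
$\left(I{\left(-27 \right)} + \frac{Y - 479}{y + 375}\right)^{2} = \left(\sqrt{2} \sqrt{-27} + \frac{\frac{1}{354} - 479}{- \frac{1}{398} + 375}\right)^{2} = \left(\sqrt{2} \cdot 3 i \sqrt{3} - \frac{169565}{354 \cdot \frac{149249}{398}}\right)^{2} = \left(3 i \sqrt{6} - \frac{33743435}{26417073}\right)^{2} = \left(- \frac{33743435}{26417073} + 3 i \sqrt{6}\right)^{2}$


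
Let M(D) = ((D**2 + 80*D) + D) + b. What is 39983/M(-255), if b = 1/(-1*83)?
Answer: 3318589/3682709 ≈ 0.90113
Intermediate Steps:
b = -1/83 (b = 1/(-83) = -1/83 ≈ -0.012048)
M(D) = -1/83 + D**2 + 81*D (M(D) = ((D**2 + 80*D) + D) - 1/83 = (D**2 + 81*D) - 1/83 = -1/83 + D**2 + 81*D)
39983/M(-255) = 39983/(-1/83 + (-255)**2 + 81*(-255)) = 39983/(-1/83 + 65025 - 20655) = 39983/(3682709/83) = 39983*(83/3682709) = 3318589/3682709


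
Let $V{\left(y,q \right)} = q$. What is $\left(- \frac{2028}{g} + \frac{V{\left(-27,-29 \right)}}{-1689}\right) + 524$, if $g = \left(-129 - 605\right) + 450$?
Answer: $\frac{63695938}{119919} \approx 531.16$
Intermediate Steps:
$g = -284$ ($g = -734 + 450 = -284$)
$\left(- \frac{2028}{g} + \frac{V{\left(-27,-29 \right)}}{-1689}\right) + 524 = \left(- \frac{2028}{-284} - \frac{29}{-1689}\right) + 524 = \left(\left(-2028\right) \left(- \frac{1}{284}\right) - - \frac{29}{1689}\right) + 524 = \left(\frac{507}{71} + \frac{29}{1689}\right) + 524 = \frac{858382}{119919} + 524 = \frac{63695938}{119919}$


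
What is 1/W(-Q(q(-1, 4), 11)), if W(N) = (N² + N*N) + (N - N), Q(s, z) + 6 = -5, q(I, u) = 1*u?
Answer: 1/242 ≈ 0.0041322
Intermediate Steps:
q(I, u) = u
Q(s, z) = -11 (Q(s, z) = -6 - 5 = -11)
W(N) = 2*N² (W(N) = (N² + N²) + 0 = 2*N² + 0 = 2*N²)
1/W(-Q(q(-1, 4), 11)) = 1/(2*(-1*(-11))²) = 1/(2*11²) = 1/(2*121) = 1/242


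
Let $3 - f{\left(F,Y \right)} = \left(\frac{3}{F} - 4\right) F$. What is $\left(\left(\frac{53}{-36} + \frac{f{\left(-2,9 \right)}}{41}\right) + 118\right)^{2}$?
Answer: $\frac{29483293849}{2178576} \approx 13533.0$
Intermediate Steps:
$f{\left(F,Y \right)} = 3 - F \left(-4 + \frac{3}{F}\right)$ ($f{\left(F,Y \right)} = 3 - \left(\frac{3}{F} - 4\right) F = 3 - \left(-4 + \frac{3}{F}\right) F = 3 - F \left(-4 + \frac{3}{F}\right)$)
$\left(\left(\frac{53}{-36} + \frac{f{\left(-2,9 \right)}}{41}\right) + 118\right)^{2} = \left(\left(\frac{53}{-36} + \frac{4 \left(-2\right)}{41}\right) + 118\right)^{2} = \left(\left(53 \left(- \frac{1}{36}\right) - \frac{8}{41}\right) + 118\right)^{2} = \left(\left(- \frac{53}{36} - \frac{8}{41}\right) + 118\right)^{2} = \left(- \frac{2461}{1476} + 118\right)^{2} = \left(\frac{171707}{1476}\right)^{2} = \frac{29483293849}{2178576}$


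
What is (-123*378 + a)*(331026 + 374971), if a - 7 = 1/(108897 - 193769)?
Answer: -2785472097156005/84872 ≈ -3.2820e+10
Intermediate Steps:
a = 594103/84872 (a = 7 + 1/(108897 - 193769) = 7 + 1/(-84872) = 7 - 1/84872 = 594103/84872 ≈ 7.0000)
(-123*378 + a)*(331026 + 374971) = (-123*378 + 594103/84872)*(331026 + 374971) = (-46494 + 594103/84872)*705997 = -3945444665/84872*705997 = -2785472097156005/84872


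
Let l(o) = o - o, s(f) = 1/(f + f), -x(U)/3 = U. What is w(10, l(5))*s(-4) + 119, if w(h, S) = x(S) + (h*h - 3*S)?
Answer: 213/2 ≈ 106.50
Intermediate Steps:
x(U) = -3*U
s(f) = 1/(2*f)
l(o) = 0
w(h, S) = h**2 - 6*S (w(h, S) = -3*S + (h*h - 3*S) = -3*S + (h**2 - 3*S) = h**2 - 6*S)
w(10, l(5))*s(-4) + 119 = (10**2 - 6*0)*((1/2)/(-4)) + 119 = (100 + 0)*((1/2)*(-1/4)) + 119 = 100*(-1/8) + 119 = -25/2 + 119 = 213/2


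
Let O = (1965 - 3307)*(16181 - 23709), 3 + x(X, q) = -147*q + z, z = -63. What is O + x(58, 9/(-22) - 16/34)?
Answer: 3778387103/374 ≈ 1.0103e+7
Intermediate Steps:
x(X, q) = -66 - 147*q (x(X, q) = -3 + (-147*q - 63) = -3 + (-63 - 147*q) = -66 - 147*q)
O = 10102576 (O = -1342*(-7528) = 10102576)
O + x(58, 9/(-22) - 16/34) = 10102576 + (-66 - 147*(9/(-22) - 16/34)) = 10102576 + (-66 - 147*(9*(-1/22) - 16*1/34)) = 10102576 + (-66 - 147*(-9/22 - 8/17)) = 10102576 + (-66 - 147*(-329/374)) = 10102576 + (-66 + 48363/374) = 10102576 + 23679/374 = 3778387103/374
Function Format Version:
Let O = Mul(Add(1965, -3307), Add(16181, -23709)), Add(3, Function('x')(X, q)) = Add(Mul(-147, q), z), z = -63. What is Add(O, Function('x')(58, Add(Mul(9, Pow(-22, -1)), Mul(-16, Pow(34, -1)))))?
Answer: Rational(3778387103, 374) ≈ 1.0103e+7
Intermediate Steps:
Function('x')(X, q) = Add(-66, Mul(-147, q)) (Function('x')(X, q) = Add(-3, Add(Mul(-147, q), -63)) = Add(-3, Add(-63, Mul(-147, q))) = Add(-66, Mul(-147, q)))
O = 10102576 (O = Mul(-1342, -7528) = 10102576)
Add(O, Function('x')(58, Add(Mul(9, Pow(-22, -1)), Mul(-16, Pow(34, -1))))) = Add(10102576, Add(-66, Mul(-147, Add(Mul(9, Pow(-22, -1)), Mul(-16, Pow(34, -1)))))) = Add(10102576, Add(-66, Mul(-147, Add(Mul(9, Rational(-1, 22)), Mul(-16, Rational(1, 34)))))) = Add(10102576, Add(-66, Mul(-147, Add(Rational(-9, 22), Rational(-8, 17))))) = Add(10102576, Add(-66, Mul(-147, Rational(-329, 374)))) = Add(10102576, Add(-66, Rational(48363, 374))) = Add(10102576, Rational(23679, 374)) = Rational(3778387103, 374)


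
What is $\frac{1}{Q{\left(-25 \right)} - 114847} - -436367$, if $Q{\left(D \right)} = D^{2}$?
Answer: $\frac{49842711473}{114222} \approx 4.3637 \cdot 10^{5}$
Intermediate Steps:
$\frac{1}{Q{\left(-25 \right)} - 114847} - -436367 = \frac{1}{\left(-25\right)^{2} - 114847} - -436367 = \frac{1}{625 - 114847} + 436367 = \frac{1}{-114222} + 436367 = - \frac{1}{114222} + 436367 = \frac{49842711473}{114222}$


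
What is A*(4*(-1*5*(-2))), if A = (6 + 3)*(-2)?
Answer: -720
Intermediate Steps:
A = -18 (A = 9*(-2) = -18)
A*(4*(-1*5*(-2))) = -72*-1*5*(-2) = -72*(-5*(-2)) = -72*10 = -18*40 = -720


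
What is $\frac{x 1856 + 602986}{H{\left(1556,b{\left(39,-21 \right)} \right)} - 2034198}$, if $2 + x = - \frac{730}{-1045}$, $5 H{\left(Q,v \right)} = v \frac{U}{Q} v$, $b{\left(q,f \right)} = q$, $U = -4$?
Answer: $- \frac{244134925690}{826911975879} \approx -0.29524$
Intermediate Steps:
$H{\left(Q,v \right)} = - \frac{4 v^{2}}{5 Q}$ ($H{\left(Q,v \right)} = \frac{v \left(- \frac{4}{Q}\right) v}{5} = \frac{- \frac{4 v}{Q} v}{5} = \frac{\left(-4\right) \frac{1}{Q} v^{2}}{5} = - \frac{4 v^{2}}{5 Q}$)
$x = - \frac{272}{209}$ ($x = -2 - \frac{730}{-1045} = -2 - - \frac{146}{209} = -2 + \frac{146}{209} = - \frac{272}{209} \approx -1.3014$)
$\frac{x 1856 + 602986}{H{\left(1556,b{\left(39,-21 \right)} \right)} - 2034198} = \frac{\left(- \frac{272}{209}\right) 1856 + 602986}{- \frac{4 \cdot 39^{2}}{5 \cdot 1556} - 2034198} = \frac{- \frac{504832}{209} + 602986}{\left(- \frac{4}{5}\right) \frac{1}{1556} \cdot 1521 - 2034198} = \frac{125519242}{209 \left(- \frac{1521}{1945} - 2034198\right)} = \frac{125519242}{209 \left(- \frac{3956516631}{1945}\right)} = \frac{125519242}{209} \left(- \frac{1945}{3956516631}\right) = - \frac{244134925690}{826911975879}$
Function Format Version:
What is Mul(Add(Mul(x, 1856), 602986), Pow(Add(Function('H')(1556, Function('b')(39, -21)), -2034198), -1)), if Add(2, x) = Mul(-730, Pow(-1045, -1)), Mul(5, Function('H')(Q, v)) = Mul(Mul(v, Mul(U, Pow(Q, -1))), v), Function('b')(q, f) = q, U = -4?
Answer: Rational(-244134925690, 826911975879) ≈ -0.29524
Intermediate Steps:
Function('H')(Q, v) = Mul(Rational(-4, 5), Pow(Q, -1), Pow(v, 2)) (Function('H')(Q, v) = Mul(Rational(1, 5), Mul(Mul(v, Mul(-4, Pow(Q, -1))), v)) = Mul(Rational(1, 5), Mul(Mul(-4, v, Pow(Q, -1)), v)) = Mul(Rational(1, 5), Mul(-4, Pow(Q, -1), Pow(v, 2))) = Mul(Rational(-4, 5), Pow(Q, -1), Pow(v, 2)))
x = Rational(-272, 209) (x = Add(-2, Mul(-730, Pow(-1045, -1))) = Add(-2, Mul(-730, Rational(-1, 1045))) = Add(-2, Rational(146, 209)) = Rational(-272, 209) ≈ -1.3014)
Mul(Add(Mul(x, 1856), 602986), Pow(Add(Function('H')(1556, Function('b')(39, -21)), -2034198), -1)) = Mul(Add(Mul(Rational(-272, 209), 1856), 602986), Pow(Add(Mul(Rational(-4, 5), Pow(1556, -1), Pow(39, 2)), -2034198), -1)) = Mul(Add(Rational(-504832, 209), 602986), Pow(Add(Mul(Rational(-4, 5), Rational(1, 1556), 1521), -2034198), -1)) = Mul(Rational(125519242, 209), Pow(Add(Rational(-1521, 1945), -2034198), -1)) = Mul(Rational(125519242, 209), Pow(Rational(-3956516631, 1945), -1)) = Mul(Rational(125519242, 209), Rational(-1945, 3956516631)) = Rational(-244134925690, 826911975879)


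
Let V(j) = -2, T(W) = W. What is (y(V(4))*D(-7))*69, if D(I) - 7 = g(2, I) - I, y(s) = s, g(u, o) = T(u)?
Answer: -2208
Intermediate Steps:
g(u, o) = u
D(I) = 9 - I (D(I) = 7 + (2 - I) = 9 - I)
(y(V(4))*D(-7))*69 = -2*(9 - 1*(-7))*69 = -2*(9 + 7)*69 = -2*16*69 = -32*69 = -2208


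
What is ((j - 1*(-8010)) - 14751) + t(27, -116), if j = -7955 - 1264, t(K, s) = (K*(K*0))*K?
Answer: -15960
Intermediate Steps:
t(K, s) = 0 (t(K, s) = (K*0)*K = 0*K = 0)
j = -9219
((j - 1*(-8010)) - 14751) + t(27, -116) = ((-9219 - 1*(-8010)) - 14751) + 0 = ((-9219 + 8010) - 14751) + 0 = (-1209 - 14751) + 0 = -15960 + 0 = -15960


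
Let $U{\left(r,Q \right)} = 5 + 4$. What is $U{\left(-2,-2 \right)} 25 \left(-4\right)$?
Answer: $-900$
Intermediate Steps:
$U{\left(r,Q \right)} = 9$
$U{\left(-2,-2 \right)} 25 \left(-4\right) = 9 \cdot 25 \left(-4\right) = 225 \left(-4\right) = -900$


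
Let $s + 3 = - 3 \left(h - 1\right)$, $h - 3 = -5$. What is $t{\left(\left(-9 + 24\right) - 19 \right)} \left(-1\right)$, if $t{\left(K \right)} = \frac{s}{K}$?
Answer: $\frac{3}{2} \approx 1.5$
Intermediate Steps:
$h = -2$ ($h = 3 - 5 = -2$)
$s = 6$ ($s = -3 - 3 \left(-2 - 1\right) = -3 - -9 = -3 + 9 = 6$)
$t{\left(K \right)} = \frac{6}{K}$
$t{\left(\left(-9 + 24\right) - 19 \right)} \left(-1\right) = \frac{6}{\left(-9 + 24\right) - 19} \left(-1\right) = \frac{6}{15 - 19} \left(-1\right) = \frac{6}{-4} \left(-1\right) = 6 \left(- \frac{1}{4}\right) \left(-1\right) = \left(- \frac{3}{2}\right) \left(-1\right) = \frac{3}{2}$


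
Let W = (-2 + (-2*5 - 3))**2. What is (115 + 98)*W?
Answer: 47925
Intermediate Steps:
W = 225 (W = (-2 + (-10 - 3))**2 = (-2 - 13)**2 = (-15)**2 = 225)
(115 + 98)*W = (115 + 98)*225 = 213*225 = 47925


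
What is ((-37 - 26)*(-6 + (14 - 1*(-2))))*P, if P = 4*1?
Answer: -2520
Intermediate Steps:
P = 4
((-37 - 26)*(-6 + (14 - 1*(-2))))*P = ((-37 - 26)*(-6 + (14 - 1*(-2))))*4 = -63*(-6 + (14 + 2))*4 = -63*(-6 + 16)*4 = -63*10*4 = -630*4 = -2520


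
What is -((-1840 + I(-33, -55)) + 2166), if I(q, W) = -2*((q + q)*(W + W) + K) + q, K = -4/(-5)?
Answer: 71143/5 ≈ 14229.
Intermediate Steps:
K = ⅘ (K = -4*(-⅕) = ⅘ ≈ 0.80000)
I(q, W) = -8/5 + q - 8*W*q (I(q, W) = -2*((q + q)*(W + W) + ⅘) + q = -2*((2*q)*(2*W) + ⅘) + q = -2*(4*W*q + ⅘) + q = -2*(⅘ + 4*W*q) + q = (-8/5 - 8*W*q) + q = -8/5 + q - 8*W*q)
-((-1840 + I(-33, -55)) + 2166) = -((-1840 + (-8/5 - 33 - 8*(-55)*(-33))) + 2166) = -((-1840 + (-8/5 - 33 - 14520)) + 2166) = -((-1840 - 72773/5) + 2166) = -(-81973/5 + 2166) = -1*(-71143/5) = 71143/5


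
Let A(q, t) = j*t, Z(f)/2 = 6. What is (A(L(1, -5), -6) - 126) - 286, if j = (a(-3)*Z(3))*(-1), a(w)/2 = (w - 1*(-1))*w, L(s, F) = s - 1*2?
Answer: 452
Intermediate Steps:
Z(f) = 12 (Z(f) = 2*6 = 12)
L(s, F) = -2 + s (L(s, F) = s - 2 = -2 + s)
a(w) = 2*w*(1 + w) (a(w) = 2*((w - 1*(-1))*w) = 2*((w + 1)*w) = 2*((1 + w)*w) = 2*(w*(1 + w)) = 2*w*(1 + w))
j = -144 (j = ((2*(-3)*(1 - 3))*12)*(-1) = ((2*(-3)*(-2))*12)*(-1) = (12*12)*(-1) = 144*(-1) = -144)
A(q, t) = -144*t
(A(L(1, -5), -6) - 126) - 286 = (-144*(-6) - 126) - 286 = (864 - 126) - 286 = 738 - 286 = 452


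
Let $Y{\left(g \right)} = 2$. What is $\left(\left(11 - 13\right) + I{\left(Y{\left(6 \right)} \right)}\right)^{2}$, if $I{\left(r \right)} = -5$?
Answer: $49$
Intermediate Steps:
$\left(\left(11 - 13\right) + I{\left(Y{\left(6 \right)} \right)}\right)^{2} = \left(\left(11 - 13\right) - 5\right)^{2} = \left(-2 - 5\right)^{2} = \left(-7\right)^{2} = 49$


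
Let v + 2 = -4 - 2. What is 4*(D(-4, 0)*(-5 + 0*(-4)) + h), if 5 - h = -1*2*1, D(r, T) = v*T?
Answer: 28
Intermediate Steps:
v = -8 (v = -2 + (-4 - 2) = -2 - 6 = -8)
D(r, T) = -8*T
h = 7 (h = 5 - (-1*2) = 5 - (-2) = 5 - 1*(-2) = 5 + 2 = 7)
4*(D(-4, 0)*(-5 + 0*(-4)) + h) = 4*((-8*0)*(-5 + 0*(-4)) + 7) = 4*(0*(-5 + 0) + 7) = 4*(0*(-5) + 7) = 4*(0 + 7) = 4*7 = 28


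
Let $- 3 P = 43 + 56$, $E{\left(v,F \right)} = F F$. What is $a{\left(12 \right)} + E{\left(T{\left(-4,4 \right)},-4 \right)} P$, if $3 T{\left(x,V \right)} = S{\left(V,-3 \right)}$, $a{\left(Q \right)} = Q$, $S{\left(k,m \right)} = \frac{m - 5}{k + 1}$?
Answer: $-516$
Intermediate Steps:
$S{\left(k,m \right)} = \frac{-5 + m}{1 + k}$
$T{\left(x,V \right)} = - \frac{8}{3 \left(1 + V\right)}$ ($T{\left(x,V \right)} = \frac{\frac{1}{1 + V} \left(-5 - 3\right)}{3} = \frac{\frac{1}{1 + V} \left(-8\right)}{3} = \frac{\left(-8\right) \frac{1}{1 + V}}{3} = - \frac{8}{3 \left(1 + V\right)}$)
$E{\left(v,F \right)} = F^{2}$
$P = -33$ ($P = - \frac{43 + 56}{3} = \left(- \frac{1}{3}\right) 99 = -33$)
$a{\left(12 \right)} + E{\left(T{\left(-4,4 \right)},-4 \right)} P = 12 + \left(-4\right)^{2} \left(-33\right) = 12 + 16 \left(-33\right) = 12 - 528 = -516$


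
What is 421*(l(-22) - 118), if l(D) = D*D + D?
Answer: 144824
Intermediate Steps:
l(D) = D + D**2 (l(D) = D**2 + D = D + D**2)
421*(l(-22) - 118) = 421*(-22*(1 - 22) - 118) = 421*(-22*(-21) - 118) = 421*(462 - 118) = 421*344 = 144824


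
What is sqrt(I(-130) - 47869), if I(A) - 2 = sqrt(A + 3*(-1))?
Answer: sqrt(-47867 + I*sqrt(133)) ≈ 0.026 + 218.79*I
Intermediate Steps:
I(A) = 2 + sqrt(-3 + A) (I(A) = 2 + sqrt(A + 3*(-1)) = 2 + sqrt(A - 3) = 2 + sqrt(-3 + A))
sqrt(I(-130) - 47869) = sqrt((2 + sqrt(-3 - 130)) - 47869) = sqrt((2 + sqrt(-133)) - 47869) = sqrt((2 + I*sqrt(133)) - 47869) = sqrt(-47867 + I*sqrt(133))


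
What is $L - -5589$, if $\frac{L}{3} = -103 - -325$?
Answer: $6255$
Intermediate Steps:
$L = 666$ ($L = 3 \left(-103 - -325\right) = 3 \left(-103 + 325\right) = 3 \cdot 222 = 666$)
$L - -5589 = 666 - -5589 = 666 + 5589 = 6255$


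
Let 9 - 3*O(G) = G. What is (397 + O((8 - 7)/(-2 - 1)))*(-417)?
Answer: -500539/3 ≈ -1.6685e+5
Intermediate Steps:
O(G) = 3 - G/3
(397 + O((8 - 7)/(-2 - 1)))*(-417) = (397 + (3 - (8 - 7)/(3*(-2 - 1))))*(-417) = (397 + (3 - 1/(3*(-3))))*(-417) = (397 + (3 - (-1)/(3*3)))*(-417) = (397 + (3 - ⅓*(-⅓)))*(-417) = (397 + (3 + ⅑))*(-417) = (397 + 28/9)*(-417) = (3601/9)*(-417) = -500539/3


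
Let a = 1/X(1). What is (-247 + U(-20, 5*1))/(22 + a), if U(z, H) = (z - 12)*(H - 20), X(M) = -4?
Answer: 932/87 ≈ 10.713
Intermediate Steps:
U(z, H) = (-20 + H)*(-12 + z) (U(z, H) = (-12 + z)*(-20 + H) = (-20 + H)*(-12 + z))
a = -¼ (a = 1/(-4) = -¼ ≈ -0.25000)
(-247 + U(-20, 5*1))/(22 + a) = (-247 + (240 - 20*(-20) - 60 + (5*1)*(-20)))/(22 - ¼) = (-247 + (240 + 400 - 12*5 + 5*(-20)))/(87/4) = (-247 + (240 + 400 - 60 - 100))*(4/87) = (-247 + 480)*(4/87) = 233*(4/87) = 932/87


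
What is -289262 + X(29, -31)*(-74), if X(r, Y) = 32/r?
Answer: -8390966/29 ≈ -2.8934e+5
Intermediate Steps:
-289262 + X(29, -31)*(-74) = -289262 + (32/29)*(-74) = -289262 - 2368/29 = -8390966/29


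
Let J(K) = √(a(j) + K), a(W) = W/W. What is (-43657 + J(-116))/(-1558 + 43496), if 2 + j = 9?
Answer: -43657/41938 + I*√115/41938 ≈ -1.041 + 0.00025571*I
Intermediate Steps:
j = 7 (j = -2 + 9 = 7)
a(W) = 1
J(K) = √(1 + K)
(-43657 + J(-116))/(-1558 + 43496) = (-43657 + √(1 - 116))/(-1558 + 43496) = (-43657 + √(-115))/41938 = (-43657 + I*√115)*(1/41938) = -43657/41938 + I*√115/41938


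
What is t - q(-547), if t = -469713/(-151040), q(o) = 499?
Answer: -74899247/151040 ≈ -495.89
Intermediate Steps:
t = 469713/151040 (t = -469713*(-1/151040) = 469713/151040 ≈ 3.1099)
t - q(-547) = 469713/151040 - 1*499 = 469713/151040 - 499 = -74899247/151040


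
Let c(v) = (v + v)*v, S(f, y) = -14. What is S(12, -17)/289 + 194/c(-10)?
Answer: 26633/28900 ≈ 0.92156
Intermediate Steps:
c(v) = 2*v² (c(v) = (2*v)*v = 2*v²)
S(12, -17)/289 + 194/c(-10) = -14/289 + 194/((2*(-10)²)) = -14*1/289 + 194/((2*100)) = -14/289 + 194/200 = -14/289 + 194*(1/200) = -14/289 + 97/100 = 26633/28900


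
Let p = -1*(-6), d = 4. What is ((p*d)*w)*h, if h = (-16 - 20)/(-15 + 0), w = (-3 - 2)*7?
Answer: -2016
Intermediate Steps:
w = -35 (w = -5*7 = -35)
h = 12/5 (h = -36/(-15) = -36*(-1/15) = 12/5 ≈ 2.4000)
p = 6
((p*d)*w)*h = ((6*4)*(-35))*(12/5) = (24*(-35))*(12/5) = -840*12/5 = -2016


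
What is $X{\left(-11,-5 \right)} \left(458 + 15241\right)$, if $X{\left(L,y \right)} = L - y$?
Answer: $-94194$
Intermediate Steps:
$X{\left(-11,-5 \right)} \left(458 + 15241\right) = \left(-11 - -5\right) \left(458 + 15241\right) = \left(-11 + 5\right) 15699 = \left(-6\right) 15699 = -94194$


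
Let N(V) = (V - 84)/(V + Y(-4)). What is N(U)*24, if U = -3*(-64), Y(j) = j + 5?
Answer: 2592/193 ≈ 13.430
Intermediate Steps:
Y(j) = 5 + j
U = 192
N(V) = (-84 + V)/(1 + V) (N(V) = (V - 84)/(V + (5 - 4)) = (-84 + V)/(V + 1) = (-84 + V)/(1 + V))
N(U)*24 = ((-84 + 192)/(1 + 192))*24 = (108/193)*24 = 2592/193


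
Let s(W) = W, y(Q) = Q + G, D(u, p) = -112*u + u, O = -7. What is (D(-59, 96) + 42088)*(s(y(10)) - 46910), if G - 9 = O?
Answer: -2280978026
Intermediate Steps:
D(u, p) = -111*u
G = 2 (G = 9 - 7 = 2)
y(Q) = 2 + Q (y(Q) = Q + 2 = 2 + Q)
(D(-59, 96) + 42088)*(s(y(10)) - 46910) = (-111*(-59) + 42088)*((2 + 10) - 46910) = (6549 + 42088)*(12 - 46910) = 48637*(-46898) = -2280978026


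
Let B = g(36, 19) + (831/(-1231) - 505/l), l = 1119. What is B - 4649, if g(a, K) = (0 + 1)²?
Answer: -6404120416/1377489 ≈ -4649.1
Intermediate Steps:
g(a, K) = 1 (g(a, K) = 1² = 1)
B = -174055/1377489 (B = 1 + (831/(-1231) - 505/1119) = 1 + (831*(-1/1231) - 505*1/1119) = 1 + (-831/1231 - 505/1119) = 1 - 1551544/1377489 = -174055/1377489 ≈ -0.12636)
B - 4649 = -174055/1377489 - 4649 = -6404120416/1377489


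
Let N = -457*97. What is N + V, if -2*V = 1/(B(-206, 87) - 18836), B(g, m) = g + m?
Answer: -1680512389/37910 ≈ -44329.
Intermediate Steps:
N = -44329
V = 1/37910 (V = -1/(2*((-206 + 87) - 18836)) = -1/(2*(-119 - 18836)) = -1/2/(-18955) = -1/2*(-1/18955) = 1/37910 ≈ 2.6378e-5)
N + V = -44329 + 1/37910 = -1680512389/37910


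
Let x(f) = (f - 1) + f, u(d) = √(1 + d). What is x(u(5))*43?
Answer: -43 + 86*√6 ≈ 167.66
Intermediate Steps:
x(f) = -1 + 2*f (x(f) = (-1 + f) + f = -1 + 2*f)
x(u(5))*43 = (-1 + 2*√(1 + 5))*43 = (-1 + 2*√6)*43 = -43 + 86*√6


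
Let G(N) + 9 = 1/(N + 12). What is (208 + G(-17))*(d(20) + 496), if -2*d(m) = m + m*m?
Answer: 284284/5 ≈ 56857.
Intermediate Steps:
d(m) = -m/2 - m²/2 (d(m) = -(m + m*m)/2 = -(m + m²)/2 = -m/2 - m²/2)
G(N) = -9 + 1/(12 + N) (G(N) = -9 + 1/(N + 12) = -9 + 1/(12 + N))
(208 + G(-17))*(d(20) + 496) = (208 + (-107 - 9*(-17))/(12 - 17))*(-½*20*(1 + 20) + 496) = (208 + (-107 + 153)/(-5))*(-½*20*21 + 496) = (208 - ⅕*46)*(-210 + 496) = (208 - 46/5)*286 = (994/5)*286 = 284284/5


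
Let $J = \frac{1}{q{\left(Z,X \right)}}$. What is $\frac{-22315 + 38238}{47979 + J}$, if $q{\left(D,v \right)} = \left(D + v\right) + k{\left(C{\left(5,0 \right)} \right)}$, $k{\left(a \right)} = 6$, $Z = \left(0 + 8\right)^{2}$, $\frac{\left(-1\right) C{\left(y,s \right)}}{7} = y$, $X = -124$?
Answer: $\frac{859842}{2590865} \approx 0.33187$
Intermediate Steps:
$C{\left(y,s \right)} = - 7 y$
$Z = 64$ ($Z = 8^{2} = 64$)
$q{\left(D,v \right)} = 6 + D + v$ ($q{\left(D,v \right)} = \left(D + v\right) + 6 = 6 + D + v$)
$J = - \frac{1}{54}$ ($J = \frac{1}{6 + 64 - 124} = \frac{1}{-54} = - \frac{1}{54} \approx -0.018519$)
$\frac{-22315 + 38238}{47979 + J} = \frac{-22315 + 38238}{47979 - \frac{1}{54}} = \frac{15923}{\frac{2590865}{54}} = 15923 \cdot \frac{54}{2590865} = \frac{859842}{2590865}$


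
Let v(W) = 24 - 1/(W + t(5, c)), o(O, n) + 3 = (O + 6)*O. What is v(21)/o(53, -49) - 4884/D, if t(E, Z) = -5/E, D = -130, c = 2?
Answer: 30521459/812240 ≈ 37.577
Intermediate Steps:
o(O, n) = -3 + O*(6 + O) (o(O, n) = -3 + (O + 6)*O = -3 + (6 + O)*O = -3 + O*(6 + O))
v(W) = 24 - 1/(-1 + W) (v(W) = 24 - 1/(W - 5/5) = 24 - 1/(W - 5*⅕) = 24 - 1/(W - 1) = 24 - 1/(-1 + W))
v(21)/o(53, -49) - 4884/D = ((-25 + 24*21)/(-1 + 21))/(-3 + 53² + 6*53) - 4884/(-130) = ((-25 + 504)/20)/(-3 + 2809 + 318) - 4884*(-1/130) = ((1/20)*479)/3124 + 2442/65 = (479/20)*(1/3124) + 2442/65 = 479/62480 + 2442/65 = 30521459/812240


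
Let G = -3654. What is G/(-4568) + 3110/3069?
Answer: 12710303/7009596 ≈ 1.8133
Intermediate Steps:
G/(-4568) + 3110/3069 = -3654/(-4568) + 3110/3069 = -3654*(-1/4568) + 3110*(1/3069) = 1827/2284 + 3110/3069 = 12710303/7009596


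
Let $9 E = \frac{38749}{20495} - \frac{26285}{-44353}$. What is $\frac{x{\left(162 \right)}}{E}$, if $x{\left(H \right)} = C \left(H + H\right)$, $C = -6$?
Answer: $- \frac{1988015225445}{282168184} \approx -7045.5$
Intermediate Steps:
$x{\left(H \right)} = - 12 H$ ($x{\left(H \right)} = - 6 \left(H + H\right) = - 6 \cdot 2 H = - 12 H$)
$E = \frac{2257345472}{8181132615}$ ($E = \frac{\frac{38749}{20495} - \frac{26285}{-44353}}{9} = \frac{38749 \cdot \frac{1}{20495} - - \frac{26285}{44353}}{9} = \frac{\frac{38749}{20495} + \frac{26285}{44353}}{9} = \frac{1}{9} \cdot \frac{2257345472}{909014735} = \frac{2257345472}{8181132615} \approx 0.27592$)
$\frac{x{\left(162 \right)}}{E} = \frac{\left(-12\right) 162}{\frac{2257345472}{8181132615}} = \left(-1944\right) \frac{8181132615}{2257345472} = - \frac{1988015225445}{282168184}$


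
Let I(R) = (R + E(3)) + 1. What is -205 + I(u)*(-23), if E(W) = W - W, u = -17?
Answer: 163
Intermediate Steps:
E(W) = 0
I(R) = 1 + R (I(R) = (R + 0) + 1 = R + 1 = 1 + R)
-205 + I(u)*(-23) = -205 + (1 - 17)*(-23) = -205 - 16*(-23) = -205 + 368 = 163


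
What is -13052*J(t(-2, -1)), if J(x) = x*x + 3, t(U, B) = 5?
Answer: -365456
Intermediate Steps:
J(x) = 3 + x**2 (J(x) = x**2 + 3 = 3 + x**2)
-13052*J(t(-2, -1)) = -13052*(3 + 5**2) = -13052*(3 + 25) = -13052*28 = -365456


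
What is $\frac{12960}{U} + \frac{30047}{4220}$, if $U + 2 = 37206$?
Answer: $\frac{293139947}{39250220} \approx 7.4685$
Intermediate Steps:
$U = 37204$ ($U = -2 + 37206 = 37204$)
$\frac{12960}{U} + \frac{30047}{4220} = \frac{12960}{37204} + \frac{30047}{4220} = 12960 \cdot \frac{1}{37204} + 30047 \cdot \frac{1}{4220} = \frac{3240}{9301} + \frac{30047}{4220} = \frac{293139947}{39250220}$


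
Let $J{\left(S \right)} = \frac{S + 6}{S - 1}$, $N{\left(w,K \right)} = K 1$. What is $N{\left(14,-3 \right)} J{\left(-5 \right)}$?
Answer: $\frac{1}{2} \approx 0.5$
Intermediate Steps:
$N{\left(w,K \right)} = K$
$J{\left(S \right)} = \frac{6 + S}{-1 + S}$
$N{\left(14,-3 \right)} J{\left(-5 \right)} = - 3 \frac{6 - 5}{-1 - 5} = - 3 \frac{1}{-6} \cdot 1 = - 3 \left(\left(- \frac{1}{6}\right) 1\right) = \left(-3\right) \left(- \frac{1}{6}\right) = \frac{1}{2}$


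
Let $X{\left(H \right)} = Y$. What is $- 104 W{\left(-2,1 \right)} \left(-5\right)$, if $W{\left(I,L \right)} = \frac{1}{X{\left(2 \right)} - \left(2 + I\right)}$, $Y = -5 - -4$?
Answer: $-520$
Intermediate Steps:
$Y = -1$ ($Y = -5 + 4 = -1$)
$X{\left(H \right)} = -1$
$W{\left(I,L \right)} = \frac{1}{-3 - I}$ ($W{\left(I,L \right)} = \frac{1}{-1 - \left(2 + I\right)} = \frac{1}{-3 - I}$)
$- 104 W{\left(-2,1 \right)} \left(-5\right) = - 104 - \frac{1}{3 - 2} \left(-5\right) = - 104 - 1^{-1} \left(-5\right) = - 104 \left(-1\right) 1 \left(-5\right) = - 104 \left(\left(-1\right) \left(-5\right)\right) = \left(-104\right) 5 = -520$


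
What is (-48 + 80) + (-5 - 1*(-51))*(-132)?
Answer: -6040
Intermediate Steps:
(-48 + 80) + (-5 - 1*(-51))*(-132) = 32 + (-5 + 51)*(-132) = 32 + 46*(-132) = 32 - 6072 = -6040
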